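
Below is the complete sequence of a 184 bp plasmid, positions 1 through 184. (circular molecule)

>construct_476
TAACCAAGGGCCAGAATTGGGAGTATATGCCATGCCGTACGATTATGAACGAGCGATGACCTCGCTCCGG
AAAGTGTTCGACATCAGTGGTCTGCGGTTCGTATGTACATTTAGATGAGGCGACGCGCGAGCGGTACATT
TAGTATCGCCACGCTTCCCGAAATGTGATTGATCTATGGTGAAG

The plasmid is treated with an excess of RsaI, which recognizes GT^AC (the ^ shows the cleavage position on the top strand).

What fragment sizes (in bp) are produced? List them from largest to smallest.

RsaI sites (GTAC) start at positions 37, 105, 134.
RsaI cuts after base 2 of each site, so after positions 38, 106, 135.
Circular molecule, 3 cuts → 3 fragments:
  39–106 → 68 bp
  107–135 → 29 bp
  136–184 then 1–38 → 49 + 38 = 87 bp
Sorted largest to smallest: 87, 68, 29 bp.

87, 68, 29 bp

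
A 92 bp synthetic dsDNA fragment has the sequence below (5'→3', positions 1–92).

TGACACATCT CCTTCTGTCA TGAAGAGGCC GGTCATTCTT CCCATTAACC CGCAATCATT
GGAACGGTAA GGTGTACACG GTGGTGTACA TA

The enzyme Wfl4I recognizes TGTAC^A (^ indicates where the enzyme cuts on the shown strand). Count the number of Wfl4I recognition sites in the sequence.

2

TGTACA occurs starting at positions 73, 85.
Wfl4I cuts at 2 sites.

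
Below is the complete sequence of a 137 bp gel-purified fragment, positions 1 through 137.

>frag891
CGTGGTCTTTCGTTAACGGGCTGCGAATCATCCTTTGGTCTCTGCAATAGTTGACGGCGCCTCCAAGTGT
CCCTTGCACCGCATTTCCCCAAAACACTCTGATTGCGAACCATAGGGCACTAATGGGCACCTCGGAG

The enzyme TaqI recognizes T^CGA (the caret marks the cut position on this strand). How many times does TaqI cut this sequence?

0

No occurrence of TCGA is present in the sequence.
TaqI does not cut: 0 sites.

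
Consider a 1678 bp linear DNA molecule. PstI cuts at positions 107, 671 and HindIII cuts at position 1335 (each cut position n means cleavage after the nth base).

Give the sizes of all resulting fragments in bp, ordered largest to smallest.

664, 564, 343, 107 bp

Combined cut positions (sorted): 107, 671, 1335.
Linear molecule, 3 cuts → 4 fragments:
  107 − 0 = 107 bp
  671 − 107 = 564 bp
  1335 − 671 = 664 bp
  1678 − 1335 = 343 bp
Sorted largest to smallest: 664, 564, 343, 107 bp.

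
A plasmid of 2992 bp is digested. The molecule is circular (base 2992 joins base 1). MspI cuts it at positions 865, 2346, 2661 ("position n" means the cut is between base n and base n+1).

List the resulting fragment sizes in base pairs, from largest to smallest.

1481, 1196, 315 bp

Circular molecule, 3 cuts → 3 fragments:
  2346 − 865 = 1481 bp
  2661 − 2346 = 315 bp
  wrap: 2992 − 2661 + 865 = 1196 bp
Sorted largest to smallest: 1481, 1196, 315 bp.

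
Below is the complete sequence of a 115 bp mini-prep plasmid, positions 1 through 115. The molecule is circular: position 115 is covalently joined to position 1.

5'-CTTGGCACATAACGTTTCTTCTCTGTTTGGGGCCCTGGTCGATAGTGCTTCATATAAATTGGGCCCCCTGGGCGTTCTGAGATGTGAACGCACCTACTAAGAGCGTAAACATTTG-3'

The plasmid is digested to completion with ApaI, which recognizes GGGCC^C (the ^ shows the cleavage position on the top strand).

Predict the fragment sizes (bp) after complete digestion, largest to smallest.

ApaI sites (GGGCCC) start at positions 30, 61.
ApaI cuts after base 5 of each site (before the last base), so after positions 34, 65.
Circular molecule, 2 cuts → 2 fragments:
  35–65 → 31 bp
  66–115 then 1–34 → 50 + 34 = 84 bp
Sorted largest to smallest: 84, 31 bp.

84, 31 bp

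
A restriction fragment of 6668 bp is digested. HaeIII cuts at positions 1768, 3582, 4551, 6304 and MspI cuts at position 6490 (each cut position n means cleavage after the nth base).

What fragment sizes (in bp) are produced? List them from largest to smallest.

Combined cut positions (sorted): 1768, 3582, 4551, 6304, 6490.
Linear molecule, 5 cuts → 6 fragments:
  1768 − 0 = 1768 bp
  3582 − 1768 = 1814 bp
  4551 − 3582 = 969 bp
  6304 − 4551 = 1753 bp
  6490 − 6304 = 186 bp
  6668 − 6490 = 178 bp
Sorted largest to smallest: 1814, 1768, 1753, 969, 186, 178 bp.

1814, 1768, 1753, 969, 186, 178 bp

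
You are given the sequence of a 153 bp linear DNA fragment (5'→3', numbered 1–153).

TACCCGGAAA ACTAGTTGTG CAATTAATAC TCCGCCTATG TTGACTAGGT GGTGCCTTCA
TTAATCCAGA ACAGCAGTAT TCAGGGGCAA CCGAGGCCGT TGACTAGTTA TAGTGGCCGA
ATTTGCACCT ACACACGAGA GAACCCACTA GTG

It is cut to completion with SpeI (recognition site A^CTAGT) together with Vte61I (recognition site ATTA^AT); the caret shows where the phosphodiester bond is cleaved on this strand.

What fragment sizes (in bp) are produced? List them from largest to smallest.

44, 40, 37, 15, 11, 6 bp

SpeI sites (ACTAGT) start at positions 11, 103, 147.
SpeI cuts after the first base of each site, so after positions 11, 103, 147.
Vte61I sites (ATTAAT) start at positions 23, 60.
Vte61I cuts after base 4 of each site, so after positions 26, 63.
Combined cut positions: 11, 26, 63, 103, 147.
Linear molecule, 5 cuts → 6 fragments:
  1–11 → 11 bp
  12–26 → 15 bp
  27–63 → 37 bp
  64–103 → 40 bp
  104–147 → 44 bp
  148–153 → 6 bp
Sorted largest to smallest: 44, 40, 37, 15, 11, 6 bp.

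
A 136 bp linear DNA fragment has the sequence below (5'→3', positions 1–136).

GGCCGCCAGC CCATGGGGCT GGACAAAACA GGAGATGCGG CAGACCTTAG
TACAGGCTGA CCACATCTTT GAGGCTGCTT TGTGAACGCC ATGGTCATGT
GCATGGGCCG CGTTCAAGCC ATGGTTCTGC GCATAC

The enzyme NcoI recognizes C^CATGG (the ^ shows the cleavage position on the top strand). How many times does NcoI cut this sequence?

3

CCATGG occurs starting at positions 11, 89, 119.
NcoI cuts at 3 sites.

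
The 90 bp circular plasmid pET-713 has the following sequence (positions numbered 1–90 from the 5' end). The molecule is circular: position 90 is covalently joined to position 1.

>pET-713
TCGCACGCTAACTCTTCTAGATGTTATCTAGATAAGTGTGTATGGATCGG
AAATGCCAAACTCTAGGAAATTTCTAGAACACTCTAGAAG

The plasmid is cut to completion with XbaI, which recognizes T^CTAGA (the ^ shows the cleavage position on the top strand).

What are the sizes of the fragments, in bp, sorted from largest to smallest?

46, 23, 11, 10 bp

XbaI sites (TCTAGA) start at positions 16, 27, 73, 83.
XbaI cuts after the first base of each site, so after positions 16, 27, 73, 83.
Circular molecule, 4 cuts → 4 fragments:
  17–27 → 11 bp
  28–73 → 46 bp
  74–83 → 10 bp
  84–90 then 1–16 → 7 + 16 = 23 bp
Sorted largest to smallest: 46, 23, 11, 10 bp.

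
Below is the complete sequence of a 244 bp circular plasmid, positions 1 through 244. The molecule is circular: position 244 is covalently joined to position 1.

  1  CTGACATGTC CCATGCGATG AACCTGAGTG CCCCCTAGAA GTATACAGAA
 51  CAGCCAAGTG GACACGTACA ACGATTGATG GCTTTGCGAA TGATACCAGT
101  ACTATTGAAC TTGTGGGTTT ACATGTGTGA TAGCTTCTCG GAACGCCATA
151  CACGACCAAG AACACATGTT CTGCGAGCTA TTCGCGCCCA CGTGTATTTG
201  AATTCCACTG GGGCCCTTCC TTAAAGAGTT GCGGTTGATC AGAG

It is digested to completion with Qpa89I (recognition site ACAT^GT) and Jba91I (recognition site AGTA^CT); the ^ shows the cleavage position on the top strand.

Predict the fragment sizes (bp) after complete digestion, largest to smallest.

94, 84, 43, 23 bp

Qpa89I sites (ACATGT) start at positions 4, 121, 164.
Qpa89I cuts after base 4 of each site, so after positions 7, 124, 167.
The Jba91I site (AGTACT) starts at position 98.
Jba91I cuts after base 4 of each site, so after position 101.
Combined cut positions: 7, 101, 124, 167.
Circular molecule, 4 cuts → 4 fragments:
  8–101 → 94 bp
  102–124 → 23 bp
  125–167 → 43 bp
  168–244 then 1–7 → 77 + 7 = 84 bp
Sorted largest to smallest: 94, 84, 43, 23 bp.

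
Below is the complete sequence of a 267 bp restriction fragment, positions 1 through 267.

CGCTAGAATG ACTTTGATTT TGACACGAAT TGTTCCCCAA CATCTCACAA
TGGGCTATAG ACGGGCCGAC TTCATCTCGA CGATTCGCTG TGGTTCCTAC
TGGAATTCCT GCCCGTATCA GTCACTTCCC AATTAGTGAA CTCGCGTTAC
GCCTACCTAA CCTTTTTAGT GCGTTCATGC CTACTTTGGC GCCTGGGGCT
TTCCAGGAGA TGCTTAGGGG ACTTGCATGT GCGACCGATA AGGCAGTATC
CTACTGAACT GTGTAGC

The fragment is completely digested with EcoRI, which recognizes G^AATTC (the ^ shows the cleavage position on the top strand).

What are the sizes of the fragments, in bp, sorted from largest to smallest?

164, 103 bp

The EcoRI site (GAATTC) starts at position 103.
EcoRI cuts after the first base of each site, so after position 103.
Linear molecule, 1 cut → 2 fragments:
  1–103 → 103 bp
  104–267 → 164 bp
Sorted largest to smallest: 164, 103 bp.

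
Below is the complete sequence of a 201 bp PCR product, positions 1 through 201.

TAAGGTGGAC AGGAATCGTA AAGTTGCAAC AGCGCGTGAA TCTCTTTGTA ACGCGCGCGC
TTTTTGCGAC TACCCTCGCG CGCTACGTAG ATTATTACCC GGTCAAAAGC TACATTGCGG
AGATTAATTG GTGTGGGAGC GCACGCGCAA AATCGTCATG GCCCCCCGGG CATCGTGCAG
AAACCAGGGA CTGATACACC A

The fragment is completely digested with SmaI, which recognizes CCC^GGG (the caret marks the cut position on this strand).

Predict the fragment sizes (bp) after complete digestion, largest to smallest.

The SmaI site (CCCGGG) starts at position 165.
SmaI cuts after base 3 of each site, so after position 167.
Linear molecule, 1 cut → 2 fragments:
  1–167 → 167 bp
  168–201 → 34 bp
Sorted largest to smallest: 167, 34 bp.

167, 34 bp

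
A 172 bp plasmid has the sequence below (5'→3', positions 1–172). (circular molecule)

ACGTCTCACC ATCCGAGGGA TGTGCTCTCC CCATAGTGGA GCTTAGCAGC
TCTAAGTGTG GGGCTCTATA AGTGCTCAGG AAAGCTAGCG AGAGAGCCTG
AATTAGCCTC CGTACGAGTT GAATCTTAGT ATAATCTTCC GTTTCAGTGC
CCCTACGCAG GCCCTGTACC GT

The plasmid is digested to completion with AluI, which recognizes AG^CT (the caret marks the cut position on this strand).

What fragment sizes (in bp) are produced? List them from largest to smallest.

AluI sites (AGCT) start at positions 40, 48, 83.
AluI cuts after base 2 of each site, so after positions 41, 49, 84.
Circular molecule, 3 cuts → 3 fragments:
  42–49 → 8 bp
  50–84 → 35 bp
  85–172 then 1–41 → 88 + 41 = 129 bp
Sorted largest to smallest: 129, 35, 8 bp.

129, 35, 8 bp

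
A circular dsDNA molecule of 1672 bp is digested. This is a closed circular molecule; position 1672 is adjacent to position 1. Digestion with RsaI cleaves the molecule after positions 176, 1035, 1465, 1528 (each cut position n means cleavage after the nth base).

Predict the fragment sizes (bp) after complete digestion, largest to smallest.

859, 430, 320, 63 bp

Circular molecule, 4 cuts → 4 fragments:
  1035 − 176 = 859 bp
  1465 − 1035 = 430 bp
  1528 − 1465 = 63 bp
  wrap: 1672 − 1528 + 176 = 320 bp
Sorted largest to smallest: 859, 430, 320, 63 bp.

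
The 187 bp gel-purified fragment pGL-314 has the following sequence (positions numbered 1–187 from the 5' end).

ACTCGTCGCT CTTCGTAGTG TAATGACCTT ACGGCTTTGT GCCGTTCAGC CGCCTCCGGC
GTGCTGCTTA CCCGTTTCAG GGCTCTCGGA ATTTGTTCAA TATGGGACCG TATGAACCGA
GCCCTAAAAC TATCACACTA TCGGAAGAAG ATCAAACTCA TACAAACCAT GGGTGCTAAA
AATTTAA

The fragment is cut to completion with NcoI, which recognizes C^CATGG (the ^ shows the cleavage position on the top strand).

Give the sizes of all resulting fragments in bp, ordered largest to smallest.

167, 20 bp

The NcoI site (CCATGG) starts at position 167.
NcoI cuts after the first base of each site, so after position 167.
Linear molecule, 1 cut → 2 fragments:
  1–167 → 167 bp
  168–187 → 20 bp
Sorted largest to smallest: 167, 20 bp.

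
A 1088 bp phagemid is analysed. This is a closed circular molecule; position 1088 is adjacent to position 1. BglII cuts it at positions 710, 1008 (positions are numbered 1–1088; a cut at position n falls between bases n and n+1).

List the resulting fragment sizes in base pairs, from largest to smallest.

Circular molecule, 2 cuts → 2 fragments:
  1008 − 710 = 298 bp
  wrap: 1088 − 1008 + 710 = 790 bp
Sorted largest to smallest: 790, 298 bp.

790, 298 bp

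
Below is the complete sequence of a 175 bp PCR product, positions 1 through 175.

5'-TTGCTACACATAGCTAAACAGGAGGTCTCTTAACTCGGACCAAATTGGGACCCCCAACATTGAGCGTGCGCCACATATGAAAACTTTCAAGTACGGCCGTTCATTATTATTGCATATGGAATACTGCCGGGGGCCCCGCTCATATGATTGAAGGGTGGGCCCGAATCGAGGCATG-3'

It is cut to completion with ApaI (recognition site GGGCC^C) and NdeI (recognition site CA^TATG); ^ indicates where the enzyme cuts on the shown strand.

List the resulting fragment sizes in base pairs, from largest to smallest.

ApaI sites (GGGCCC) start at positions 131, 157.
ApaI cuts after base 5 of each site (before the last base), so after positions 135, 161.
NdeI sites (CATATG) start at positions 74, 113, 141.
NdeI cuts after base 2 of each site, so after positions 75, 114, 142.
Combined cut positions: 75, 114, 135, 142, 161.
Linear molecule, 5 cuts → 6 fragments:
  1–75 → 75 bp
  76–114 → 39 bp
  115–135 → 21 bp
  136–142 → 7 bp
  143–161 → 19 bp
  162–175 → 14 bp
Sorted largest to smallest: 75, 39, 21, 19, 14, 7 bp.

75, 39, 21, 19, 14, 7 bp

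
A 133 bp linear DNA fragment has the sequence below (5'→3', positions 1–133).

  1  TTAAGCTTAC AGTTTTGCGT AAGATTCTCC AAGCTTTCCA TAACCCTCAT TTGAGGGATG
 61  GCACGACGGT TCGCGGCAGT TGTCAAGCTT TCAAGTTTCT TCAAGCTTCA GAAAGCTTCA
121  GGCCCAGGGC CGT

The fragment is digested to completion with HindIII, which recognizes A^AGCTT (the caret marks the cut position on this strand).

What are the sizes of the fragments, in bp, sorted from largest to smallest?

54, 28, 20, 18, 10, 3 bp

HindIII sites (AAGCTT) start at positions 3, 31, 85, 103, 113.
HindIII cuts after the first base of each site, so after positions 3, 31, 85, 103, 113.
Linear molecule, 5 cuts → 6 fragments:
  1–3 → 3 bp
  4–31 → 28 bp
  32–85 → 54 bp
  86–103 → 18 bp
  104–113 → 10 bp
  114–133 → 20 bp
Sorted largest to smallest: 54, 28, 20, 18, 10, 3 bp.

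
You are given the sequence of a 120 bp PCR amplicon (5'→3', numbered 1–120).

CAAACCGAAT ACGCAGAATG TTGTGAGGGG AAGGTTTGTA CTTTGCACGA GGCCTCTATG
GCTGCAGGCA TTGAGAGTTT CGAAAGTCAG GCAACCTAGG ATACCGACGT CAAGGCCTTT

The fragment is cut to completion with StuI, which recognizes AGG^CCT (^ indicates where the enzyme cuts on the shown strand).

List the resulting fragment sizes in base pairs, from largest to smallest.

63, 52, 5 bp

StuI sites (AGGCCT) start at positions 50, 113.
StuI cuts after base 3 of each site, so after positions 52, 115.
Linear molecule, 2 cuts → 3 fragments:
  1–52 → 52 bp
  53–115 → 63 bp
  116–120 → 5 bp
Sorted largest to smallest: 63, 52, 5 bp.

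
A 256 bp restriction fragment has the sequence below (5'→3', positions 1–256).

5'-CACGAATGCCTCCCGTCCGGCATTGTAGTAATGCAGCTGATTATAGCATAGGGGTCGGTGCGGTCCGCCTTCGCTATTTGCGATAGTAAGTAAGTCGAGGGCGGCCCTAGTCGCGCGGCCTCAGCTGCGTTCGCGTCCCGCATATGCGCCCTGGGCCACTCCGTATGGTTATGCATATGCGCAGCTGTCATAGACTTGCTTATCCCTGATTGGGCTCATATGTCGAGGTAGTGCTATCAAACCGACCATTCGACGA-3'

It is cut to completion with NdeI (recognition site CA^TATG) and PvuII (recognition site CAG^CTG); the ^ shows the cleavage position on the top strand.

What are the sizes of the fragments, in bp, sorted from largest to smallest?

88, 38, 36, 34, 33, 18, 9 bp

NdeI sites (CATATG) start at positions 141, 174, 217.
NdeI cuts after base 2 of each site, so after positions 142, 175, 218.
PvuII sites (CAGCTG) start at positions 34, 122, 182.
PvuII cuts after base 3 of each site, so after positions 36, 124, 184.
Combined cut positions: 36, 124, 142, 175, 184, 218.
Linear molecule, 6 cuts → 7 fragments:
  1–36 → 36 bp
  37–124 → 88 bp
  125–142 → 18 bp
  143–175 → 33 bp
  176–184 → 9 bp
  185–218 → 34 bp
  219–256 → 38 bp
Sorted largest to smallest: 88, 38, 36, 34, 33, 18, 9 bp.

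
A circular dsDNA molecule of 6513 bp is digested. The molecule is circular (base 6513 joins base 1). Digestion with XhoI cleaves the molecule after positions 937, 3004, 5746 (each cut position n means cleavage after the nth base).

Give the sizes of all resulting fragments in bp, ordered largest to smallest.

Circular molecule, 3 cuts → 3 fragments:
  3004 − 937 = 2067 bp
  5746 − 3004 = 2742 bp
  wrap: 6513 − 5746 + 937 = 1704 bp
Sorted largest to smallest: 2742, 2067, 1704 bp.

2742, 2067, 1704 bp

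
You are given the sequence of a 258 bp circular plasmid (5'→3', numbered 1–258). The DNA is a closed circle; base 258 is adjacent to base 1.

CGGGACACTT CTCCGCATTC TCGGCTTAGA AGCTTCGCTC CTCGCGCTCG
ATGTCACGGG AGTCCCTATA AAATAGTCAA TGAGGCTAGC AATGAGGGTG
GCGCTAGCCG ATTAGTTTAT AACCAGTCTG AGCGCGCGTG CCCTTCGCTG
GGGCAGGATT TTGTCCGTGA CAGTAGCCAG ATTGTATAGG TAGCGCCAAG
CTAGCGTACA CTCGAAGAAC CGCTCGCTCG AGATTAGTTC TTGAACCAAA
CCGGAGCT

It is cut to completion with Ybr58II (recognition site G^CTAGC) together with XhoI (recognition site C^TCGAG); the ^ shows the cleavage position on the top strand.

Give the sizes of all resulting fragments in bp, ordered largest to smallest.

116, 97, 27, 18 bp

Ybr58II sites (GCTAGC) start at positions 85, 103, 200.
Ybr58II cuts after the first base of each site, so after positions 85, 103, 200.
The XhoI site (CTCGAG) starts at position 227.
XhoI cuts after the first base of each site, so after position 227.
Combined cut positions: 85, 103, 200, 227.
Circular molecule, 4 cuts → 4 fragments:
  86–103 → 18 bp
  104–200 → 97 bp
  201–227 → 27 bp
  228–258 then 1–85 → 31 + 85 = 116 bp
Sorted largest to smallest: 116, 97, 27, 18 bp.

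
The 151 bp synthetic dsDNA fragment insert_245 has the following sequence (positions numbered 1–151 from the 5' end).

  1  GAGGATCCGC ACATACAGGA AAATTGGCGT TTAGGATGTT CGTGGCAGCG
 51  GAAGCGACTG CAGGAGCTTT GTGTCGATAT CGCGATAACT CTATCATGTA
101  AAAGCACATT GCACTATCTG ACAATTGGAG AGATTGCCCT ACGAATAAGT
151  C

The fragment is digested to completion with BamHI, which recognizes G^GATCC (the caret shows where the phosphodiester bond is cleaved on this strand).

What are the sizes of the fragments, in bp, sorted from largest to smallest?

The BamHI site (GGATCC) starts at position 3.
BamHI cuts after the first base of each site, so after position 3.
Linear molecule, 1 cut → 2 fragments:
  1–3 → 3 bp
  4–151 → 148 bp
Sorted largest to smallest: 148, 3 bp.

148, 3 bp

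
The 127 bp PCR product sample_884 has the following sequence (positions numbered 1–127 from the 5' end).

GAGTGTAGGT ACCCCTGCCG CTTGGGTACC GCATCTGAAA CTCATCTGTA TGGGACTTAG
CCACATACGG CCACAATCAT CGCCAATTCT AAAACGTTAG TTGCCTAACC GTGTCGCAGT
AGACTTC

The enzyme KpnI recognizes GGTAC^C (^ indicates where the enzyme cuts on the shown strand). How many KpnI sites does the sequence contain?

2

GGTACC occurs starting at positions 8, 25.
KpnI cuts at 2 sites.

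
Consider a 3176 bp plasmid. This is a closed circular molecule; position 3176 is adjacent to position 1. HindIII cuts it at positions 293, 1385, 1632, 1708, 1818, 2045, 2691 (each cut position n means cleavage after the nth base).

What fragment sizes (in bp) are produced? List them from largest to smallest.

Circular molecule, 7 cuts → 7 fragments:
  1385 − 293 = 1092 bp
  1632 − 1385 = 247 bp
  1708 − 1632 = 76 bp
  1818 − 1708 = 110 bp
  2045 − 1818 = 227 bp
  2691 − 2045 = 646 bp
  wrap: 3176 − 2691 + 293 = 778 bp
Sorted largest to smallest: 1092, 778, 646, 247, 227, 110, 76 bp.

1092, 778, 646, 247, 227, 110, 76 bp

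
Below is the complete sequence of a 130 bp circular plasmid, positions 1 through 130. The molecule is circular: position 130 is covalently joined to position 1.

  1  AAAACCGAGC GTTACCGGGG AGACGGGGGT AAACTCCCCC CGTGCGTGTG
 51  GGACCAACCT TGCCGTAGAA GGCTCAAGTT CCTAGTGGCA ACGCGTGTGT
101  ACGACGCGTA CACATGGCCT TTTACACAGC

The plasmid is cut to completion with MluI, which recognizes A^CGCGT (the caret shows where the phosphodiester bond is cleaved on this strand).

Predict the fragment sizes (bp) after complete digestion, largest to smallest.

MluI sites (ACGCGT) start at positions 91, 104.
MluI cuts after the first base of each site, so after positions 91, 104.
Circular molecule, 2 cuts → 2 fragments:
  92–104 → 13 bp
  105–130 then 1–91 → 26 + 91 = 117 bp
Sorted largest to smallest: 117, 13 bp.

117, 13 bp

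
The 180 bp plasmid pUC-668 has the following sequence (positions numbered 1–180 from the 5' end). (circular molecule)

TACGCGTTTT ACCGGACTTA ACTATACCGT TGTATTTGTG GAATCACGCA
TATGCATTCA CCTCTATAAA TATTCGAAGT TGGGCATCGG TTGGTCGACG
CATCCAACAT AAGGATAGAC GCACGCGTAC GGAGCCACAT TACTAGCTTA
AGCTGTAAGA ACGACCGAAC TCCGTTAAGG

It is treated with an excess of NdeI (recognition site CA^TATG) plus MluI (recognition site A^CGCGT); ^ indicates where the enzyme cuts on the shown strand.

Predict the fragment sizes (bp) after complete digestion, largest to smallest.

The NdeI site (CATATG) starts at position 49.
NdeI cuts after base 2 of each site, so after position 50.
MluI sites (ACGCGT) start at positions 2, 123.
MluI cuts after the first base of each site, so after positions 2, 123.
Combined cut positions: 2, 50, 123.
Circular molecule, 3 cuts → 3 fragments:
  3–50 → 48 bp
  51–123 → 73 bp
  124–180 then 1–2 → 57 + 2 = 59 bp
Sorted largest to smallest: 73, 59, 48 bp.

73, 59, 48 bp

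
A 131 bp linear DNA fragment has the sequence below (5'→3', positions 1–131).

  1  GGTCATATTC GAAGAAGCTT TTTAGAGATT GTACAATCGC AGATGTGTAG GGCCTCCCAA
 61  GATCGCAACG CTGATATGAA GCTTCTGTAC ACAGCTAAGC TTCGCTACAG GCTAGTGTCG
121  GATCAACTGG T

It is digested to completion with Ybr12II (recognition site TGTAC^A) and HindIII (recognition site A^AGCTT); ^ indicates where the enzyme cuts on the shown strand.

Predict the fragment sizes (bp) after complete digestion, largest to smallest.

Ybr12II sites (TGTACA) start at positions 30, 86.
Ybr12II cuts after base 5 of each site (before the last base), so after positions 34, 90.
HindIII sites (AAGCTT) start at positions 15, 79, 97.
HindIII cuts after the first base of each site, so after positions 15, 79, 97.
Combined cut positions: 15, 34, 79, 90, 97.
Linear molecule, 5 cuts → 6 fragments:
  1–15 → 15 bp
  16–34 → 19 bp
  35–79 → 45 bp
  80–90 → 11 bp
  91–97 → 7 bp
  98–131 → 34 bp
Sorted largest to smallest: 45, 34, 19, 15, 11, 7 bp.

45, 34, 19, 15, 11, 7 bp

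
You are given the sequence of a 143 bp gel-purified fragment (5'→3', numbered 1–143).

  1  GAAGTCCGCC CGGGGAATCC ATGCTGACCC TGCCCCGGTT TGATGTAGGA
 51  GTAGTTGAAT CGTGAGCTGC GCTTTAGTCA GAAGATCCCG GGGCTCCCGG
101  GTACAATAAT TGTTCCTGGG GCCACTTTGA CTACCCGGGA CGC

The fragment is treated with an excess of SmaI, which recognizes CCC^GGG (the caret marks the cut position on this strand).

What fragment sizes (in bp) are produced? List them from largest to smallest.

78, 38, 11, 9, 7 bp

SmaI sites (CCCGGG) start at positions 9, 87, 96, 134.
SmaI cuts after base 3 of each site, so after positions 11, 89, 98, 136.
Linear molecule, 4 cuts → 5 fragments:
  1–11 → 11 bp
  12–89 → 78 bp
  90–98 → 9 bp
  99–136 → 38 bp
  137–143 → 7 bp
Sorted largest to smallest: 78, 38, 11, 9, 7 bp.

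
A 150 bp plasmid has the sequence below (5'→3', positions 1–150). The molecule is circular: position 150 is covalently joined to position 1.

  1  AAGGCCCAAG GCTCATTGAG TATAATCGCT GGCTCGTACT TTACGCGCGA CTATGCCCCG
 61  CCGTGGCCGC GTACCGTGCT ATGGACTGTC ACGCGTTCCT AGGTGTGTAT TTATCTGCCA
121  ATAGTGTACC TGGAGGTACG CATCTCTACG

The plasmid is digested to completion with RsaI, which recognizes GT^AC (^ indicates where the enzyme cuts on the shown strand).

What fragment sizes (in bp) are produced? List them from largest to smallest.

RsaI sites (GTAC) start at positions 36, 71, 126, 136.
RsaI cuts after base 2 of each site, so after positions 37, 72, 127, 137.
Circular molecule, 4 cuts → 4 fragments:
  38–72 → 35 bp
  73–127 → 55 bp
  128–137 → 10 bp
  138–150 then 1–37 → 13 + 37 = 50 bp
Sorted largest to smallest: 55, 50, 35, 10 bp.

55, 50, 35, 10 bp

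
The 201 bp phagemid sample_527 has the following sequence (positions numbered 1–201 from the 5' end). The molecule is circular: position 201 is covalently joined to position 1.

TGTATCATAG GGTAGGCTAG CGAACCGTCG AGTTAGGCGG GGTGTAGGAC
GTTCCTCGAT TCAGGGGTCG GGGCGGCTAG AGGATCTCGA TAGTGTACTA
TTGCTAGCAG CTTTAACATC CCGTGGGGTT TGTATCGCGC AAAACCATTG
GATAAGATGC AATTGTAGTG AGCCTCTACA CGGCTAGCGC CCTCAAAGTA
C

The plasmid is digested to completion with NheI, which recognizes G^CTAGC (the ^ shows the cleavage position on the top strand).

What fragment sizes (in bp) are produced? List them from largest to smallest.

NheI sites (GCTAGC) start at positions 16, 103, 183.
NheI cuts after the first base of each site, so after positions 16, 103, 183.
Circular molecule, 3 cuts → 3 fragments:
  17–103 → 87 bp
  104–183 → 80 bp
  184–201 then 1–16 → 18 + 16 = 34 bp
Sorted largest to smallest: 87, 80, 34 bp.

87, 80, 34 bp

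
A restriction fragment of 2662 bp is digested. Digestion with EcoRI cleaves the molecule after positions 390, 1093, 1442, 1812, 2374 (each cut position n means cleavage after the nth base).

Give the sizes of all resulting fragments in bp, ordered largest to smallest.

Linear molecule, 5 cuts → 6 fragments:
  390 − 0 = 390 bp
  1093 − 390 = 703 bp
  1442 − 1093 = 349 bp
  1812 − 1442 = 370 bp
  2374 − 1812 = 562 bp
  2662 − 2374 = 288 bp
Sorted largest to smallest: 703, 562, 390, 370, 349, 288 bp.

703, 562, 390, 370, 349, 288 bp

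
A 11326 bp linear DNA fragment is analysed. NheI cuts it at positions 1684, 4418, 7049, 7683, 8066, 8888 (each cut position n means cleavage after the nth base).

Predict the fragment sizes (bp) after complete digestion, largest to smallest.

2734, 2631, 2438, 1684, 822, 634, 383 bp

Linear molecule, 6 cuts → 7 fragments:
  1684 − 0 = 1684 bp
  4418 − 1684 = 2734 bp
  7049 − 4418 = 2631 bp
  7683 − 7049 = 634 bp
  8066 − 7683 = 383 bp
  8888 − 8066 = 822 bp
  11326 − 8888 = 2438 bp
Sorted largest to smallest: 2734, 2631, 2438, 1684, 822, 634, 383 bp.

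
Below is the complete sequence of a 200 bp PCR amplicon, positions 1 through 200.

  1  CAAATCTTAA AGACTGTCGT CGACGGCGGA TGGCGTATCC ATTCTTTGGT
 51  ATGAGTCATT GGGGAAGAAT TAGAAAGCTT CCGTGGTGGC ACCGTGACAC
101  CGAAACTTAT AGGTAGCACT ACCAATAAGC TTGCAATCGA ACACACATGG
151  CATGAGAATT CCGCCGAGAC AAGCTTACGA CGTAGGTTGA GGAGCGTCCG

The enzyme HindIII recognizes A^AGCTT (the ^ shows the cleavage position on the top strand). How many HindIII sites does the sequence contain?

AAGCTT occurs starting at positions 75, 127, 171.
HindIII cuts at 3 sites.

3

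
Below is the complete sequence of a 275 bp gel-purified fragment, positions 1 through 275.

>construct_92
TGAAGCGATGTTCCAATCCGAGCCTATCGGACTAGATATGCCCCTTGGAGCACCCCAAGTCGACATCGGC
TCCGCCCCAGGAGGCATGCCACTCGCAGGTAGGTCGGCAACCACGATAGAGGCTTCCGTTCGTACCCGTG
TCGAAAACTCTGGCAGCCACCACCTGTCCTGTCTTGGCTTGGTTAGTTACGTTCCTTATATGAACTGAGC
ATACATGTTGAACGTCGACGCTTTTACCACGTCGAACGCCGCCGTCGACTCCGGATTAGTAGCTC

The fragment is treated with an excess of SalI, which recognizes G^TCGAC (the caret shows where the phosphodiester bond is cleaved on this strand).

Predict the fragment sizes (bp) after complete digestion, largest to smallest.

SalI sites (GTCGAC) start at positions 59, 224, 254.
SalI cuts after the first base of each site, so after positions 59, 224, 254.
Linear molecule, 3 cuts → 4 fragments:
  1–59 → 59 bp
  60–224 → 165 bp
  225–254 → 30 bp
  255–275 → 21 bp
Sorted largest to smallest: 165, 59, 30, 21 bp.

165, 59, 30, 21 bp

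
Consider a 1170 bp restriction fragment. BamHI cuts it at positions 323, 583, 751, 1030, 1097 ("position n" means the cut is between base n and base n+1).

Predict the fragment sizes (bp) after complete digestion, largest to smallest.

323, 279, 260, 168, 73, 67 bp

Linear molecule, 5 cuts → 6 fragments:
  323 − 0 = 323 bp
  583 − 323 = 260 bp
  751 − 583 = 168 bp
  1030 − 751 = 279 bp
  1097 − 1030 = 67 bp
  1170 − 1097 = 73 bp
Sorted largest to smallest: 323, 279, 260, 168, 73, 67 bp.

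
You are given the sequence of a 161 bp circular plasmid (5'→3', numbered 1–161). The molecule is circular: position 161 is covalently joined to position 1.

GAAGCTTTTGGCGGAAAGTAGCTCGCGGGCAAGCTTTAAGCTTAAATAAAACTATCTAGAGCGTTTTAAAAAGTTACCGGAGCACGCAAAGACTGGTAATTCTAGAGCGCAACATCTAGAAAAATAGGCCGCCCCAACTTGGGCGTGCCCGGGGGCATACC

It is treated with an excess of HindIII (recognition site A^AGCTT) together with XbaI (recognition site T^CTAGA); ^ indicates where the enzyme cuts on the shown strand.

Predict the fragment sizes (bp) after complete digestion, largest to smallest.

48, 46, 29, 17, 14, 7 bp

HindIII sites (AAGCTT) start at positions 2, 31, 38.
HindIII cuts after the first base of each site, so after positions 2, 31, 38.
XbaI sites (TCTAGA) start at positions 55, 101, 115.
XbaI cuts after the first base of each site, so after positions 55, 101, 115.
Combined cut positions: 2, 31, 38, 55, 101, 115.
Circular molecule, 6 cuts → 6 fragments:
  3–31 → 29 bp
  32–38 → 7 bp
  39–55 → 17 bp
  56–101 → 46 bp
  102–115 → 14 bp
  116–161 then 1–2 → 46 + 2 = 48 bp
Sorted largest to smallest: 48, 46, 29, 17, 14, 7 bp.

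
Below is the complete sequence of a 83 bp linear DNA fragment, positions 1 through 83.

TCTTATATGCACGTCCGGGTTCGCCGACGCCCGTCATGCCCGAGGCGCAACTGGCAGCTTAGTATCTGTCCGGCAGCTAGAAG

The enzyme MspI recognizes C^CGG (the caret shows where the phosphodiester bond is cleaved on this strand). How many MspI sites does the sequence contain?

CCGG occurs starting at positions 15, 70.
MspI cuts at 2 sites.

2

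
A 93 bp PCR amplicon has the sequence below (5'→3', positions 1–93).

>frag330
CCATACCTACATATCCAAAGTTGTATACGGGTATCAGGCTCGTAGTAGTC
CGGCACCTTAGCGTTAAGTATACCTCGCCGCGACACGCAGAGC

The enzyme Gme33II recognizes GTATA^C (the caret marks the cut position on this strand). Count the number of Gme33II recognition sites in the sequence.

2

GTATAC occurs starting at positions 23, 68.
Gme33II cuts at 2 sites.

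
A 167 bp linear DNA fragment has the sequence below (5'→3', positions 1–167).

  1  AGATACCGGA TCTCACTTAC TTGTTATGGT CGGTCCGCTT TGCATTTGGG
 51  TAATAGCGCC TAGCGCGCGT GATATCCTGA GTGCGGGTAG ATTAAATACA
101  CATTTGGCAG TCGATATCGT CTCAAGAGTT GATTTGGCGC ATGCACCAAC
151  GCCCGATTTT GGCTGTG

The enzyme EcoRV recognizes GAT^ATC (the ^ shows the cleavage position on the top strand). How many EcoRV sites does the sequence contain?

GATATC occurs starting at positions 71, 113.
EcoRV cuts at 2 sites.

2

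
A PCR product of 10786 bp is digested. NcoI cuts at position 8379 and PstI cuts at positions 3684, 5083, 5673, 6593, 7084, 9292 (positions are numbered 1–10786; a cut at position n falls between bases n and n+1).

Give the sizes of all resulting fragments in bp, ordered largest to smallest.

3684, 1494, 1399, 1295, 920, 913, 590, 491 bp

Combined cut positions (sorted): 3684, 5083, 5673, 6593, 7084, 8379, 9292.
Linear molecule, 7 cuts → 8 fragments:
  3684 − 0 = 3684 bp
  5083 − 3684 = 1399 bp
  5673 − 5083 = 590 bp
  6593 − 5673 = 920 bp
  7084 − 6593 = 491 bp
  8379 − 7084 = 1295 bp
  9292 − 8379 = 913 bp
  10786 − 9292 = 1494 bp
Sorted largest to smallest: 3684, 1494, 1399, 1295, 920, 913, 590, 491 bp.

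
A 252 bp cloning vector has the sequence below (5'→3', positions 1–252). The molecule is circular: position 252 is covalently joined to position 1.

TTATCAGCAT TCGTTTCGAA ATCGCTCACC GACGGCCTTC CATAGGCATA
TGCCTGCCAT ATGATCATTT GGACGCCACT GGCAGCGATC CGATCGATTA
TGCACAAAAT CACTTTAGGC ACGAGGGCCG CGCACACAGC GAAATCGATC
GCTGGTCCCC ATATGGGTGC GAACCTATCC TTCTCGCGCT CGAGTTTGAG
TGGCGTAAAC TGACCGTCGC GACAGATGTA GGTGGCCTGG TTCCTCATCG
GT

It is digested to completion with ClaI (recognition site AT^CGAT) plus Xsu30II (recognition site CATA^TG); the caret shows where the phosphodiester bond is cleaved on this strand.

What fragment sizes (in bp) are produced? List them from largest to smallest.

139, 51, 33, 18, 11 bp

ClaI sites (ATCGAT) start at positions 93, 144.
ClaI cuts after base 2 of each site, so after positions 94, 145.
Xsu30II sites (CATATG) start at positions 47, 58, 160.
Xsu30II cuts after base 4 of each site, so after positions 50, 61, 163.
Combined cut positions: 50, 61, 94, 145, 163.
Circular molecule, 5 cuts → 5 fragments:
  51–61 → 11 bp
  62–94 → 33 bp
  95–145 → 51 bp
  146–163 → 18 bp
  164–252 then 1–50 → 89 + 50 = 139 bp
Sorted largest to smallest: 139, 51, 33, 18, 11 bp.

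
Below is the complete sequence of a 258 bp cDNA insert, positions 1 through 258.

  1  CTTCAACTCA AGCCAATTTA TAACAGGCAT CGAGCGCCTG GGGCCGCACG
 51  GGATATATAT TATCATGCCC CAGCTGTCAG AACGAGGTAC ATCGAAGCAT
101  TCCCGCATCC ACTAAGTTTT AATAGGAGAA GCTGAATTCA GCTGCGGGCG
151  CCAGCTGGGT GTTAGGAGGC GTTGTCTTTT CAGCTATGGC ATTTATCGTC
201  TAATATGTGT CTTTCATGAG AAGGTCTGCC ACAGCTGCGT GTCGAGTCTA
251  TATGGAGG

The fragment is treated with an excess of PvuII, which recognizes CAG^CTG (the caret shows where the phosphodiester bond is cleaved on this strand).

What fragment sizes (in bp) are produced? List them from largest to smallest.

80, 73, 68, 24, 13 bp

PvuII sites (CAGCTG) start at positions 71, 139, 152, 232.
PvuII cuts after base 3 of each site, so after positions 73, 141, 154, 234.
Linear molecule, 4 cuts → 5 fragments:
  1–73 → 73 bp
  74–141 → 68 bp
  142–154 → 13 bp
  155–234 → 80 bp
  235–258 → 24 bp
Sorted largest to smallest: 80, 73, 68, 24, 13 bp.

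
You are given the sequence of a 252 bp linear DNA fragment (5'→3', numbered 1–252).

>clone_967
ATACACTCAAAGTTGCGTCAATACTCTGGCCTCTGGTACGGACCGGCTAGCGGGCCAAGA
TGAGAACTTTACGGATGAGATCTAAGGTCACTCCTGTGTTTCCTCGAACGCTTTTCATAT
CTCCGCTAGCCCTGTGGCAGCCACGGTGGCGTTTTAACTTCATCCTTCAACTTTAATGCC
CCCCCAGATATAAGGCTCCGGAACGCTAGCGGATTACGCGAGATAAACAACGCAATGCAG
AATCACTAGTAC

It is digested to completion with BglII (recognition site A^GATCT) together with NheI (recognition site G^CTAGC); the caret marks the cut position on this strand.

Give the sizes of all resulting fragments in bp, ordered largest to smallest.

The BglII site (AGATCT) starts at position 78.
BglII cuts after the first base of each site, so after position 78.
NheI sites (GCTAGC) start at positions 46, 125, 205.
NheI cuts after the first base of each site, so after positions 46, 125, 205.
Combined cut positions: 46, 78, 125, 205.
Linear molecule, 4 cuts → 5 fragments:
  1–46 → 46 bp
  47–78 → 32 bp
  79–125 → 47 bp
  126–205 → 80 bp
  206–252 → 47 bp
Sorted largest to smallest: 80, 47, 47, 46, 32 bp.

80, 47, 47, 46, 32 bp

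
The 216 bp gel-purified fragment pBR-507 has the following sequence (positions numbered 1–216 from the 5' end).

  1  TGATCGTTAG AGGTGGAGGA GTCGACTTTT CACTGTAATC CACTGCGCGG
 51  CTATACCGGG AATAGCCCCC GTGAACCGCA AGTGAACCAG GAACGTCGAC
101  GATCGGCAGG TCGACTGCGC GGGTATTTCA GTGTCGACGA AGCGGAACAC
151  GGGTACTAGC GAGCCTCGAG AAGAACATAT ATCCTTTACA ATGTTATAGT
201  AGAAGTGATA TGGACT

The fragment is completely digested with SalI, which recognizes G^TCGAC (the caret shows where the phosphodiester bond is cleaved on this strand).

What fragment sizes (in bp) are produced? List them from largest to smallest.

83, 74, 23, 21, 15 bp

SalI sites (GTCGAC) start at positions 21, 95, 110, 133.
SalI cuts after the first base of each site, so after positions 21, 95, 110, 133.
Linear molecule, 4 cuts → 5 fragments:
  1–21 → 21 bp
  22–95 → 74 bp
  96–110 → 15 bp
  111–133 → 23 bp
  134–216 → 83 bp
Sorted largest to smallest: 83, 74, 23, 21, 15 bp.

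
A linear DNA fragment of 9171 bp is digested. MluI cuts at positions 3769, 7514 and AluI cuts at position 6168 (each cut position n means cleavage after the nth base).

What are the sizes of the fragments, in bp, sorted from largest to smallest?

Combined cut positions (sorted): 3769, 6168, 7514.
Linear molecule, 3 cuts → 4 fragments:
  3769 − 0 = 3769 bp
  6168 − 3769 = 2399 bp
  7514 − 6168 = 1346 bp
  9171 − 7514 = 1657 bp
Sorted largest to smallest: 3769, 2399, 1657, 1346 bp.

3769, 2399, 1657, 1346 bp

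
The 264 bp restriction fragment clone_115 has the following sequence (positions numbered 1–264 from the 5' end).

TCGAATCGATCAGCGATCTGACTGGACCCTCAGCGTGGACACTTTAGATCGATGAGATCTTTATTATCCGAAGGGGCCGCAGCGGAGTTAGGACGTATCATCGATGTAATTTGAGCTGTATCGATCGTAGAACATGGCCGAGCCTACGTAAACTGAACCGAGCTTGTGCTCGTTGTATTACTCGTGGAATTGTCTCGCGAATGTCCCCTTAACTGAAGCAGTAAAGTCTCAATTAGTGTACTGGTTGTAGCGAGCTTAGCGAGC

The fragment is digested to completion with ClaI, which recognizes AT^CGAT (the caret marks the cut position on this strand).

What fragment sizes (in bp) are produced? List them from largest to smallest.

143, 52, 43, 20, 6 bp

ClaI sites (ATCGAT) start at positions 5, 48, 100, 120.
ClaI cuts after base 2 of each site, so after positions 6, 49, 101, 121.
Linear molecule, 4 cuts → 5 fragments:
  1–6 → 6 bp
  7–49 → 43 bp
  50–101 → 52 bp
  102–121 → 20 bp
  122–264 → 143 bp
Sorted largest to smallest: 143, 52, 43, 20, 6 bp.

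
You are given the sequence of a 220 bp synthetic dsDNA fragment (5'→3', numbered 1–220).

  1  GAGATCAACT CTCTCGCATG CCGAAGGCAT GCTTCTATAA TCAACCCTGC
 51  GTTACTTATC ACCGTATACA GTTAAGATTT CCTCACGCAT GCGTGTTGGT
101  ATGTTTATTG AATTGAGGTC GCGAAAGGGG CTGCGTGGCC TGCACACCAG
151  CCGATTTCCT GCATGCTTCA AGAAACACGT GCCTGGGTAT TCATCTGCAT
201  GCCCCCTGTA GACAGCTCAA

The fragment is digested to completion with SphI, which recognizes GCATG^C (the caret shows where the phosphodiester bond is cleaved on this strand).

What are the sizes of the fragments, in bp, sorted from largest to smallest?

74, 60, 36, 20, 19, 11 bp

SphI sites (GCATGC) start at positions 16, 27, 87, 161, 197.
SphI cuts after base 5 of each site (before the last base), so after positions 20, 31, 91, 165, 201.
Linear molecule, 5 cuts → 6 fragments:
  1–20 → 20 bp
  21–31 → 11 bp
  32–91 → 60 bp
  92–165 → 74 bp
  166–201 → 36 bp
  202–220 → 19 bp
Sorted largest to smallest: 74, 60, 36, 20, 19, 11 bp.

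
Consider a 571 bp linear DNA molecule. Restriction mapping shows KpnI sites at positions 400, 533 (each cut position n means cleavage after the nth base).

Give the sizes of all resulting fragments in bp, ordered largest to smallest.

400, 133, 38 bp

Linear molecule, 2 cuts → 3 fragments:
  400 − 0 = 400 bp
  533 − 400 = 133 bp
  571 − 533 = 38 bp
Sorted largest to smallest: 400, 133, 38 bp.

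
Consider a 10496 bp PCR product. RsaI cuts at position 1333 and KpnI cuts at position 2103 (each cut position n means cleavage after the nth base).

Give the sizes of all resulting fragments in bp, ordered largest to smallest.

8393, 1333, 770 bp

Combined cut positions (sorted): 1333, 2103.
Linear molecule, 2 cuts → 3 fragments:
  1333 − 0 = 1333 bp
  2103 − 1333 = 770 bp
  10496 − 2103 = 8393 bp
Sorted largest to smallest: 8393, 1333, 770 bp.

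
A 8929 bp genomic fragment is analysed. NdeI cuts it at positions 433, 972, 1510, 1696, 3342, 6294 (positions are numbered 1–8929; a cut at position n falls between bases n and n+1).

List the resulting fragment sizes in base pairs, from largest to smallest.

Linear molecule, 6 cuts → 7 fragments:
  433 − 0 = 433 bp
  972 − 433 = 539 bp
  1510 − 972 = 538 bp
  1696 − 1510 = 186 bp
  3342 − 1696 = 1646 bp
  6294 − 3342 = 2952 bp
  8929 − 6294 = 2635 bp
Sorted largest to smallest: 2952, 2635, 1646, 539, 538, 433, 186 bp.

2952, 2635, 1646, 539, 538, 433, 186 bp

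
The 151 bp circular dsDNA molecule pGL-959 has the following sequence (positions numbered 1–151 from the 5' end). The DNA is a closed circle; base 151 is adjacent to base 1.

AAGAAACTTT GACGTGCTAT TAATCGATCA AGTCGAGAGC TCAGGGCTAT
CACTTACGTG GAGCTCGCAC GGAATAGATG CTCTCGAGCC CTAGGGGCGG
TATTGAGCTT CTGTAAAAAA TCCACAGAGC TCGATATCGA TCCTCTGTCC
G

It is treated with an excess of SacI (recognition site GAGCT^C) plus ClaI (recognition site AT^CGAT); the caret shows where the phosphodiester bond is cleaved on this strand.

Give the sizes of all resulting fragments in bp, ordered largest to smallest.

66, 38, 24, 17, 6 bp

SacI sites (GAGCTC) start at positions 37, 61, 127.
SacI cuts after base 5 of each site (before the last base), so after positions 41, 65, 131.
ClaI sites (ATCGAT) start at positions 23, 136.
ClaI cuts after base 2 of each site, so after positions 24, 137.
Combined cut positions: 24, 41, 65, 131, 137.
Circular molecule, 5 cuts → 5 fragments:
  25–41 → 17 bp
  42–65 → 24 bp
  66–131 → 66 bp
  132–137 → 6 bp
  138–151 then 1–24 → 14 + 24 = 38 bp
Sorted largest to smallest: 66, 38, 24, 17, 6 bp.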